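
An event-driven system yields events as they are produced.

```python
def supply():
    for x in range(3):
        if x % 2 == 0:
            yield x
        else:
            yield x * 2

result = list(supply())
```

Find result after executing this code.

Step 1: For each x in range(3), yield x if even, else x*2:
  x=0 (even): yield 0
  x=1 (odd): yield 1*2 = 2
  x=2 (even): yield 2
Therefore result = [0, 2, 2].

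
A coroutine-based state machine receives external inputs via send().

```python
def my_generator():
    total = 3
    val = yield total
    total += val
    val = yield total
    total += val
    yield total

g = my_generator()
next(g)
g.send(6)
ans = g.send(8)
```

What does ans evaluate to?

Step 1: next() -> yield total=3.
Step 2: send(6) -> val=6, total = 3+6 = 9, yield 9.
Step 3: send(8) -> val=8, total = 9+8 = 17, yield 17.
Therefore ans = 17.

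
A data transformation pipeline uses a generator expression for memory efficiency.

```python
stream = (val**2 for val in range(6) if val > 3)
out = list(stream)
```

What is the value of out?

Step 1: For range(6), keep val > 3, then square:
  val=0: 0 <= 3, excluded
  val=1: 1 <= 3, excluded
  val=2: 2 <= 3, excluded
  val=3: 3 <= 3, excluded
  val=4: 4 > 3, yield 4**2 = 16
  val=5: 5 > 3, yield 5**2 = 25
Therefore out = [16, 25].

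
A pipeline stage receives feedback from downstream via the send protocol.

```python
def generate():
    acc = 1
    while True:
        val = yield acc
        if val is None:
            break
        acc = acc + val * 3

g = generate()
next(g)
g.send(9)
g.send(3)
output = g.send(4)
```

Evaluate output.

Step 1: next() -> yield acc=1.
Step 2: send(9) -> val=9, acc = 1 + 9*3 = 28, yield 28.
Step 3: send(3) -> val=3, acc = 28 + 3*3 = 37, yield 37.
Step 4: send(4) -> val=4, acc = 37 + 4*3 = 49, yield 49.
Therefore output = 49.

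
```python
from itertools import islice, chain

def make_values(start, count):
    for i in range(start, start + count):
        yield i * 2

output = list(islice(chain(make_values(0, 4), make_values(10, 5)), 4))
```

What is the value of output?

Step 1: make_values(0, 4) yields [0, 2, 4, 6].
Step 2: make_values(10, 5) yields [20, 22, 24, 26, 28].
Step 3: chain concatenates: [0, 2, 4, 6, 20, 22, 24, 26, 28].
Step 4: islice takes first 4: [0, 2, 4, 6].
Therefore output = [0, 2, 4, 6].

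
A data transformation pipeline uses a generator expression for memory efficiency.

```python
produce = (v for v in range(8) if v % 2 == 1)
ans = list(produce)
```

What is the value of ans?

Step 1: Filter range(8) keeping only odd values:
  v=0: even, excluded
  v=1: odd, included
  v=2: even, excluded
  v=3: odd, included
  v=4: even, excluded
  v=5: odd, included
  v=6: even, excluded
  v=7: odd, included
Therefore ans = [1, 3, 5, 7].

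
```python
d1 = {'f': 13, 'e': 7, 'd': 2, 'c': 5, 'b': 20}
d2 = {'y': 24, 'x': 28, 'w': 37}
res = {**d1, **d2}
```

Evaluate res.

Step 1: Merge d1 and d2 (d2 values override on key conflicts).
Step 2: d1 has keys ['f', 'e', 'd', 'c', 'b'], d2 has keys ['y', 'x', 'w'].
Therefore res = {'f': 13, 'e': 7, 'd': 2, 'c': 5, 'b': 20, 'y': 24, 'x': 28, 'w': 37}.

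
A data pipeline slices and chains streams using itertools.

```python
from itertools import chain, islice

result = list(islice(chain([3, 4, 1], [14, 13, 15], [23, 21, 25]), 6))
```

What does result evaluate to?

Step 1: chain([3, 4, 1], [14, 13, 15], [23, 21, 25]) = [3, 4, 1, 14, 13, 15, 23, 21, 25].
Step 2: islice takes first 6 elements: [3, 4, 1, 14, 13, 15].
Therefore result = [3, 4, 1, 14, 13, 15].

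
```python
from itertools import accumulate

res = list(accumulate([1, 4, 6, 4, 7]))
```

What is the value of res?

Step 1: accumulate computes running sums:
  + 1 = 1
  + 4 = 5
  + 6 = 11
  + 4 = 15
  + 7 = 22
Therefore res = [1, 5, 11, 15, 22].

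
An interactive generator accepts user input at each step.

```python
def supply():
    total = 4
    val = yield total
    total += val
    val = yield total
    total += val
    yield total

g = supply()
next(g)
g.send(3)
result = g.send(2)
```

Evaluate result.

Step 1: next() -> yield total=4.
Step 2: send(3) -> val=3, total = 4+3 = 7, yield 7.
Step 3: send(2) -> val=2, total = 7+2 = 9, yield 9.
Therefore result = 9.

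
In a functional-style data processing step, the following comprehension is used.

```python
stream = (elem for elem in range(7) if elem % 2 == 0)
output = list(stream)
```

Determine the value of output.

Step 1: Filter range(7) keeping only even values:
  elem=0: even, included
  elem=1: odd, excluded
  elem=2: even, included
  elem=3: odd, excluded
  elem=4: even, included
  elem=5: odd, excluded
  elem=6: even, included
Therefore output = [0, 2, 4, 6].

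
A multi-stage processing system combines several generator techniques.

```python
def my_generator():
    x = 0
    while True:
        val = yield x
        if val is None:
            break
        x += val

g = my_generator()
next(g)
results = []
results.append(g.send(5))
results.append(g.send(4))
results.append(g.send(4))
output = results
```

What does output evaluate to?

Step 1: next(g) -> yield 0.
Step 2: send(5) -> x = 5, yield 5.
Step 3: send(4) -> x = 9, yield 9.
Step 4: send(4) -> x = 13, yield 13.
Therefore output = [5, 9, 13].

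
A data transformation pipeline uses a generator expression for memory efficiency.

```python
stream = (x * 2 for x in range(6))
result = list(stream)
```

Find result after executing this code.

Step 1: For each x in range(6), compute x*2:
  x=0: 0*2 = 0
  x=1: 1*2 = 2
  x=2: 2*2 = 4
  x=3: 3*2 = 6
  x=4: 4*2 = 8
  x=5: 5*2 = 10
Therefore result = [0, 2, 4, 6, 8, 10].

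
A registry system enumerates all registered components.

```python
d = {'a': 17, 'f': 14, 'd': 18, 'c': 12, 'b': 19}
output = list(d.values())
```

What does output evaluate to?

Step 1: d.values() returns the dictionary values in insertion order.
Therefore output = [17, 14, 18, 12, 19].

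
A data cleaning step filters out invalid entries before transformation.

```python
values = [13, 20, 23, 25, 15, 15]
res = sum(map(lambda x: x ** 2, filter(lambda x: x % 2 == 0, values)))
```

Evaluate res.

Step 1: Filter even numbers from [13, 20, 23, 25, 15, 15]: [20]
Step 2: Square each: [400]
Step 3: Sum = 400.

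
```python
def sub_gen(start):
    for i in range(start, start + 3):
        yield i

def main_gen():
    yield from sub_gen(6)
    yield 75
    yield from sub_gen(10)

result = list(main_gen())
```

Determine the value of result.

Step 1: main_gen() delegates to sub_gen(6):
  yield 6
  yield 7
  yield 8
Step 2: yield 75
Step 3: Delegates to sub_gen(10):
  yield 10
  yield 11
  yield 12
Therefore result = [6, 7, 8, 75, 10, 11, 12].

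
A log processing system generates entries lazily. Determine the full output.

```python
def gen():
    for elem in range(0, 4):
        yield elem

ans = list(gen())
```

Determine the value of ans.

Step 1: The generator yields each value from range(0, 4).
Step 2: list() consumes all yields: [0, 1, 2, 3].
Therefore ans = [0, 1, 2, 3].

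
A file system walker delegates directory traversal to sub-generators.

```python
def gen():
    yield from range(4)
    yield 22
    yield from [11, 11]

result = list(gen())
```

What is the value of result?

Step 1: Trace yields in order:
  yield 0
  yield 1
  yield 2
  yield 3
  yield 22
  yield 11
  yield 11
Therefore result = [0, 1, 2, 3, 22, 11, 11].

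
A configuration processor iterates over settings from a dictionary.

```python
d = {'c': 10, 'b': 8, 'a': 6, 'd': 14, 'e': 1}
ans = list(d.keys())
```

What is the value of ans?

Step 1: d.keys() returns the dictionary keys in insertion order.
Therefore ans = ['c', 'b', 'a', 'd', 'e'].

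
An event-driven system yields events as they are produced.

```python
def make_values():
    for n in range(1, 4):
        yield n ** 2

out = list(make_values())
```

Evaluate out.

Step 1: For each n in range(1, 4), yield n**2:
  n=1: yield 1**2 = 1
  n=2: yield 2**2 = 4
  n=3: yield 3**2 = 9
Therefore out = [1, 4, 9].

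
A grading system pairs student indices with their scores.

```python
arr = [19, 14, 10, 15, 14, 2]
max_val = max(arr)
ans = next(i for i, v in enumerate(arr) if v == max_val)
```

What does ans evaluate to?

Step 1: max([19, 14, 10, 15, 14, 2]) = 19.
Step 2: Find first index where value == 19:
  Index 0: 19 == 19, found!
Therefore ans = 0.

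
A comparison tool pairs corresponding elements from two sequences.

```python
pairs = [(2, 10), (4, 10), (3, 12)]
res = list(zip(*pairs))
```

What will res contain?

Step 1: zip(*pairs) transposes: unzips [(2, 10), (4, 10), (3, 12)] into separate sequences.
Step 2: First elements: (2, 4, 3), second elements: (10, 10, 12).
Therefore res = [(2, 4, 3), (10, 10, 12)].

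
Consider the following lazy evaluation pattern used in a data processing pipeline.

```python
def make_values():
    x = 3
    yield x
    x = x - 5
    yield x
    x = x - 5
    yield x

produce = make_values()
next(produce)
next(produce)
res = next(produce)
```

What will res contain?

Step 1: Trace through generator execution:
  Yield 1: x starts at 3, yield 3
  Yield 2: x = 3 - 5 = -2, yield -2
  Yield 3: x = -2 - 5 = -7, yield -7
Step 2: First next() gets 3, second next() gets the second value, third next() yields -7.
Therefore res = -7.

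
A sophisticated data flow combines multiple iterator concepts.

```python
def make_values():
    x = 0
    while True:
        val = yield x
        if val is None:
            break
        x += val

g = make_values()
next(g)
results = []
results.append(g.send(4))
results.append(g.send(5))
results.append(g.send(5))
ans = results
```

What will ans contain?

Step 1: next(g) -> yield 0.
Step 2: send(4) -> x = 4, yield 4.
Step 3: send(5) -> x = 9, yield 9.
Step 4: send(5) -> x = 14, yield 14.
Therefore ans = [4, 9, 14].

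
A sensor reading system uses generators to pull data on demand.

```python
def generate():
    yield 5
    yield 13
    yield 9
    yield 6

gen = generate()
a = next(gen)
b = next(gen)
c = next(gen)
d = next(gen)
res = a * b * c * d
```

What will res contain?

Step 1: Create generator and consume all values:
  a = next(gen) = 5
  b = next(gen) = 13
  c = next(gen) = 9
  d = next(gen) = 6
Step 2: res = 5 * 13 * 9 * 6 = 3510.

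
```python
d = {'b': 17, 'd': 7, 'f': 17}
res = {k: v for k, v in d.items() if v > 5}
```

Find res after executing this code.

Step 1: Filter items where value > 5:
  'b': 17 > 5: kept
  'd': 7 > 5: kept
  'f': 17 > 5: kept
Therefore res = {'b': 17, 'd': 7, 'f': 17}.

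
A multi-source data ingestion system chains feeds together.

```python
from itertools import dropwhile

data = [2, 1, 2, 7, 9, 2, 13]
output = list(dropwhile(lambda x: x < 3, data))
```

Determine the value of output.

Step 1: dropwhile drops elements while < 3:
  2 < 3: dropped
  1 < 3: dropped
  2 < 3: dropped
  7: kept (dropping stopped)
Step 2: Remaining elements kept regardless of condition.
Therefore output = [7, 9, 2, 13].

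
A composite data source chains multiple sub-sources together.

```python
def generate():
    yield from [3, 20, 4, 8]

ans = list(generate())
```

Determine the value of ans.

Step 1: yield from delegates to the iterable, yielding each element.
Step 2: Collected values: [3, 20, 4, 8].
Therefore ans = [3, 20, 4, 8].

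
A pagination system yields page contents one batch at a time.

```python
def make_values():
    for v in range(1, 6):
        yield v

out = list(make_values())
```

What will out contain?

Step 1: The generator yields each value from range(1, 6).
Step 2: list() consumes all yields: [1, 2, 3, 4, 5].
Therefore out = [1, 2, 3, 4, 5].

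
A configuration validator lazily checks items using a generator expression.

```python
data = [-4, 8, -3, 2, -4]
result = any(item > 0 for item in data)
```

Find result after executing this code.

Step 1: Check item > 0 for each element in [-4, 8, -3, 2, -4]:
  -4 > 0: False
  8 > 0: True
  -3 > 0: False
  2 > 0: True
  -4 > 0: False
Step 2: any() returns True.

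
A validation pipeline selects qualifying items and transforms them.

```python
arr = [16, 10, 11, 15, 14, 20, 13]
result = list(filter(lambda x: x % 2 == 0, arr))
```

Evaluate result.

Step 1: Filter elements divisible by 2:
  16 % 2 = 0: kept
  10 % 2 = 0: kept
  11 % 2 = 1: removed
  15 % 2 = 1: removed
  14 % 2 = 0: kept
  20 % 2 = 0: kept
  13 % 2 = 1: removed
Therefore result = [16, 10, 14, 20].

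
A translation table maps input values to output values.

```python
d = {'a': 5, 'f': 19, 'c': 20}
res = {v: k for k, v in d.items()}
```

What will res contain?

Step 1: Invert dict (swap keys and values):
  'a': 5 -> 5: 'a'
  'f': 19 -> 19: 'f'
  'c': 20 -> 20: 'c'
Therefore res = {5: 'a', 19: 'f', 20: 'c'}.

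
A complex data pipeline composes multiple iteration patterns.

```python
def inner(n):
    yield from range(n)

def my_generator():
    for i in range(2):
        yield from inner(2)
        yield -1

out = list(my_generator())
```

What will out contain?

Step 1: For each i in range(2):
  i=0: yield from inner(2) -> [0, 1], then yield -1
  i=1: yield from inner(2) -> [0, 1], then yield -1
Therefore out = [0, 1, -1, 0, 1, -1].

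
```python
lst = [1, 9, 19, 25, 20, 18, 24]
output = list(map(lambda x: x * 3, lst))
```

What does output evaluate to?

Step 1: Apply lambda x: x * 3 to each element:
  1 -> 3
  9 -> 27
  19 -> 57
  25 -> 75
  20 -> 60
  18 -> 54
  24 -> 72
Therefore output = [3, 27, 57, 75, 60, 54, 72].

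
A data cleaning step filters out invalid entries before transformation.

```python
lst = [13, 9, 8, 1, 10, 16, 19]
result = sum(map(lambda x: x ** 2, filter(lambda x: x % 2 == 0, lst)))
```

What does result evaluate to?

Step 1: Filter even numbers from [13, 9, 8, 1, 10, 16, 19]: [8, 10, 16]
Step 2: Square each: [64, 100, 256]
Step 3: Sum = 420.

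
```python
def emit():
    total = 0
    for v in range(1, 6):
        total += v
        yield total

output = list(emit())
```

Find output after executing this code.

Step 1: Generator accumulates running sum:
  v=1: total = 1, yield 1
  v=2: total = 3, yield 3
  v=3: total = 6, yield 6
  v=4: total = 10, yield 10
  v=5: total = 15, yield 15
Therefore output = [1, 3, 6, 10, 15].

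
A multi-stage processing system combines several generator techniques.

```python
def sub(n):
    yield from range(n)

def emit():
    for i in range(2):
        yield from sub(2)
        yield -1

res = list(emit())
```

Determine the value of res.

Step 1: For each i in range(2):
  i=0: yield from sub(2) -> [0, 1], then yield -1
  i=1: yield from sub(2) -> [0, 1], then yield -1
Therefore res = [0, 1, -1, 0, 1, -1].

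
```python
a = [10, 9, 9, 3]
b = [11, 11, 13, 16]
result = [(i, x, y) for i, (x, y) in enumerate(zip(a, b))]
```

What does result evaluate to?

Step 1: enumerate(zip(a, b)) gives index with paired elements:
  i=0: (10, 11)
  i=1: (9, 11)
  i=2: (9, 13)
  i=3: (3, 16)
Therefore result = [(0, 10, 11), (1, 9, 11), (2, 9, 13), (3, 3, 16)].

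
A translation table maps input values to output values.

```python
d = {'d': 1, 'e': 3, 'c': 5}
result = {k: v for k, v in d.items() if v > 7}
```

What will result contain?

Step 1: Filter items where value > 7:
  'd': 1 <= 7: removed
  'e': 3 <= 7: removed
  'c': 5 <= 7: removed
Therefore result = {}.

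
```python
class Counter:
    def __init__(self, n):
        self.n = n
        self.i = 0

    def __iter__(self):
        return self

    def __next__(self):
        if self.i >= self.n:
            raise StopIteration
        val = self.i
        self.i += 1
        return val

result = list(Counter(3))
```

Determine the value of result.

Step 1: Counter(3) creates an iterator counting 0 to 2.
Step 2: list() consumes all values: [0, 1, 2].
Therefore result = [0, 1, 2].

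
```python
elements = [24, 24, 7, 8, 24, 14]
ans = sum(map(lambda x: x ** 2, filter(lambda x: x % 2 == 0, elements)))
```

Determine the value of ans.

Step 1: Filter even numbers from [24, 24, 7, 8, 24, 14]: [24, 24, 8, 24, 14]
Step 2: Square each: [576, 576, 64, 576, 196]
Step 3: Sum = 1988.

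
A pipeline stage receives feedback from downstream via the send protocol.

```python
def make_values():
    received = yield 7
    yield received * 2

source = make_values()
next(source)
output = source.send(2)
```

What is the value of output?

Step 1: next(source) advances to first yield, producing 7.
Step 2: send(2) resumes, received = 2.
Step 3: yield received * 2 = 2 * 2 = 4.
Therefore output = 4.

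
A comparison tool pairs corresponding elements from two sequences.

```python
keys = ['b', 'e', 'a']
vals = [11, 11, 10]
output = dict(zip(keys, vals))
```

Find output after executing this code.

Step 1: zip pairs keys with values:
  'b' -> 11
  'e' -> 11
  'a' -> 10
Therefore output = {'b': 11, 'e': 11, 'a': 10}.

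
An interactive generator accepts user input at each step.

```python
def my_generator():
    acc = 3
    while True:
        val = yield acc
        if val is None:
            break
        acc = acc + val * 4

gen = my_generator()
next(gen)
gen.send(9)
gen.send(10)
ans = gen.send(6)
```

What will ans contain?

Step 1: next() -> yield acc=3.
Step 2: send(9) -> val=9, acc = 3 + 9*4 = 39, yield 39.
Step 3: send(10) -> val=10, acc = 39 + 10*4 = 79, yield 79.
Step 4: send(6) -> val=6, acc = 79 + 6*4 = 103, yield 103.
Therefore ans = 103.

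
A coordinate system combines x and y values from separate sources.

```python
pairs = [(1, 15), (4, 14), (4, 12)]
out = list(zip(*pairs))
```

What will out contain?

Step 1: zip(*pairs) transposes: unzips [(1, 15), (4, 14), (4, 12)] into separate sequences.
Step 2: First elements: (1, 4, 4), second elements: (15, 14, 12).
Therefore out = [(1, 4, 4), (15, 14, 12)].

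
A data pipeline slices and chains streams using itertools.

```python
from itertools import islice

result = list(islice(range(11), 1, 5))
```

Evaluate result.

Step 1: islice(range(11), 1, 5) takes elements at indices [1, 5).
Step 2: Elements: [1, 2, 3, 4].
Therefore result = [1, 2, 3, 4].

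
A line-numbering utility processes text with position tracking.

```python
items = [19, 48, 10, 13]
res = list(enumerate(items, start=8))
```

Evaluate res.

Step 1: enumerate with start=8:
  (8, 19)
  (9, 48)
  (10, 10)
  (11, 13)
Therefore res = [(8, 19), (9, 48), (10, 10), (11, 13)].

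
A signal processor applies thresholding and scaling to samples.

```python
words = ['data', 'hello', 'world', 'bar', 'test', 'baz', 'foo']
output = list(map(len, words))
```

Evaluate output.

Step 1: Map len() to each word:
  'data' -> 4
  'hello' -> 5
  'world' -> 5
  'bar' -> 3
  'test' -> 4
  'baz' -> 3
  'foo' -> 3
Therefore output = [4, 5, 5, 3, 4, 3, 3].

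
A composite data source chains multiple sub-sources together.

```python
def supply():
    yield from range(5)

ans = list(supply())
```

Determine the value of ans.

Step 1: yield from delegates to the iterable, yielding each element.
Step 2: Collected values: [0, 1, 2, 3, 4].
Therefore ans = [0, 1, 2, 3, 4].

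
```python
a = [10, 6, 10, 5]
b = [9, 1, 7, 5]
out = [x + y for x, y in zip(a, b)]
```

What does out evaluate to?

Step 1: Add corresponding elements:
  10 + 9 = 19
  6 + 1 = 7
  10 + 7 = 17
  5 + 5 = 10
Therefore out = [19, 7, 17, 10].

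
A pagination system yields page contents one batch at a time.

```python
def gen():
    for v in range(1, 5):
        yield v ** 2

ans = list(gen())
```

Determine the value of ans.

Step 1: For each v in range(1, 5), yield v**2:
  v=1: yield 1**2 = 1
  v=2: yield 2**2 = 4
  v=3: yield 3**2 = 9
  v=4: yield 4**2 = 16
Therefore ans = [1, 4, 9, 16].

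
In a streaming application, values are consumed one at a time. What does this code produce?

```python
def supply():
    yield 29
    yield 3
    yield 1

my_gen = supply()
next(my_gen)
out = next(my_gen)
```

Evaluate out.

Step 1: supply() creates a generator.
Step 2: next(my_gen) yields 29 (consumed and discarded).
Step 3: next(my_gen) yields 3, assigned to out.
Therefore out = 3.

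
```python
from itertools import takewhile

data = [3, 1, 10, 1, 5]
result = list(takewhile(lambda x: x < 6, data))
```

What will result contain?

Step 1: takewhile stops at first element >= 6:
  3 < 6: take
  1 < 6: take
  10 >= 6: stop
Therefore result = [3, 1].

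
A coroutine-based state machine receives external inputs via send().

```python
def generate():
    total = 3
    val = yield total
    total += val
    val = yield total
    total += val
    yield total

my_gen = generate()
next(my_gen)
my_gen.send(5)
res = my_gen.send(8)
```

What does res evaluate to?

Step 1: next() -> yield total=3.
Step 2: send(5) -> val=5, total = 3+5 = 8, yield 8.
Step 3: send(8) -> val=8, total = 8+8 = 16, yield 16.
Therefore res = 16.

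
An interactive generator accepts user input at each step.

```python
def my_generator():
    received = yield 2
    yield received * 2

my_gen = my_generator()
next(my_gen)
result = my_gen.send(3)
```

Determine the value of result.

Step 1: next(my_gen) advances to first yield, producing 2.
Step 2: send(3) resumes, received = 3.
Step 3: yield received * 2 = 3 * 2 = 6.
Therefore result = 6.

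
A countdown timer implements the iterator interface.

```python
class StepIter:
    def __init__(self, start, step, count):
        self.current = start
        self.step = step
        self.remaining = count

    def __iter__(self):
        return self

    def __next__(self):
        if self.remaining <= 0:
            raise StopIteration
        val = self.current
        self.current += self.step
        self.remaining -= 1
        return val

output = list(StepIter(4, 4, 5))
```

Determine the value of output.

Step 1: StepIter starts at 4, increments by 4, for 5 steps:
  Yield 4, then current += 4
  Yield 8, then current += 4
  Yield 12, then current += 4
  Yield 16, then current += 4
  Yield 20, then current += 4
Therefore output = [4, 8, 12, 16, 20].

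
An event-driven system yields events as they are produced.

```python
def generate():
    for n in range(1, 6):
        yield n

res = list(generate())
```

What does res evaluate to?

Step 1: The generator yields each value from range(1, 6).
Step 2: list() consumes all yields: [1, 2, 3, 4, 5].
Therefore res = [1, 2, 3, 4, 5].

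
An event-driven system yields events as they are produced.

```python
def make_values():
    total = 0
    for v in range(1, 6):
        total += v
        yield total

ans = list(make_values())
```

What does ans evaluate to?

Step 1: Generator accumulates running sum:
  v=1: total = 1, yield 1
  v=2: total = 3, yield 3
  v=3: total = 6, yield 6
  v=4: total = 10, yield 10
  v=5: total = 15, yield 15
Therefore ans = [1, 3, 6, 10, 15].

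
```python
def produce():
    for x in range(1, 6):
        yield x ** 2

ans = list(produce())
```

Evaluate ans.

Step 1: For each x in range(1, 6), yield x**2:
  x=1: yield 1**2 = 1
  x=2: yield 2**2 = 4
  x=3: yield 3**2 = 9
  x=4: yield 4**2 = 16
  x=5: yield 5**2 = 25
Therefore ans = [1, 4, 9, 16, 25].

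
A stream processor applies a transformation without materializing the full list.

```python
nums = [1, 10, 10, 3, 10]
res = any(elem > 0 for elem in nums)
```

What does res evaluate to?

Step 1: Check elem > 0 for each element in [1, 10, 10, 3, 10]:
  1 > 0: True
  10 > 0: True
  10 > 0: True
  3 > 0: True
  10 > 0: True
Step 2: any() returns True.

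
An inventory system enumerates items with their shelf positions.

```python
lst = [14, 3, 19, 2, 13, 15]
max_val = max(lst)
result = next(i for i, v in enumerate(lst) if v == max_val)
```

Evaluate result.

Step 1: max([14, 3, 19, 2, 13, 15]) = 19.
Step 2: Find first index where value == 19:
  Index 0: 14 != 19
  Index 1: 3 != 19
  Index 2: 19 == 19, found!
Therefore result = 2.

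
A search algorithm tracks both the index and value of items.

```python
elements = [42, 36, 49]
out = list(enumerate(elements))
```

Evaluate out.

Step 1: enumerate pairs each element with its index:
  (0, 42)
  (1, 36)
  (2, 49)
Therefore out = [(0, 42), (1, 36), (2, 49)].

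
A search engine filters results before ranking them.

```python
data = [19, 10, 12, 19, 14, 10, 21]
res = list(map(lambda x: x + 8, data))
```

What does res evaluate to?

Step 1: Apply lambda x: x + 8 to each element:
  19 -> 27
  10 -> 18
  12 -> 20
  19 -> 27
  14 -> 22
  10 -> 18
  21 -> 29
Therefore res = [27, 18, 20, 27, 22, 18, 29].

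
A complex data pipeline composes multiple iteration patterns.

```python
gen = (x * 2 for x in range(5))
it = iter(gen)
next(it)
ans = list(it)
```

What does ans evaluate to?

Step 1: Generator produces [0, 2, 4, 6, 8].
Step 2: next(it) consumes first element (0).
Step 3: list(it) collects remaining: [2, 4, 6, 8].
Therefore ans = [2, 4, 6, 8].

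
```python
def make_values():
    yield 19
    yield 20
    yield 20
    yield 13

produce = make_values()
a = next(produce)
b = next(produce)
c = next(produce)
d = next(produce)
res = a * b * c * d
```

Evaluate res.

Step 1: Create generator and consume all values:
  a = next(produce) = 19
  b = next(produce) = 20
  c = next(produce) = 20
  d = next(produce) = 13
Step 2: res = 19 * 20 * 20 * 13 = 98800.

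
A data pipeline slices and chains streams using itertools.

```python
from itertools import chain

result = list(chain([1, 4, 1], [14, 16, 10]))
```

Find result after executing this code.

Step 1: chain() concatenates iterables: [1, 4, 1] + [14, 16, 10].
Therefore result = [1, 4, 1, 14, 16, 10].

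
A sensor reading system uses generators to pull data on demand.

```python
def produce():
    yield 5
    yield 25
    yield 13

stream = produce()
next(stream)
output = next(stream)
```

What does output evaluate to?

Step 1: produce() creates a generator.
Step 2: next(stream) yields 5 (consumed and discarded).
Step 3: next(stream) yields 25, assigned to output.
Therefore output = 25.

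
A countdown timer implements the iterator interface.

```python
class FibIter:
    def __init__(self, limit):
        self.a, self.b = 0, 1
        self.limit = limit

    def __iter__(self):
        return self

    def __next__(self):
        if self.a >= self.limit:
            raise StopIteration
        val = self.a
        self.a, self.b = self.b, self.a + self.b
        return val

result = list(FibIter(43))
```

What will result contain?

Step 1: Fibonacci-like sequence (a=0, b=1) until >= 43:
  Yield 0, then a,b = 1,1
  Yield 1, then a,b = 1,2
  Yield 1, then a,b = 2,3
  Yield 2, then a,b = 3,5
  Yield 3, then a,b = 5,8
  Yield 5, then a,b = 8,13
  Yield 8, then a,b = 13,21
  Yield 13, then a,b = 21,34
  Yield 21, then a,b = 34,55
  Yield 34, then a,b = 55,89
Step 2: 55 >= 43, stop.
Therefore result = [0, 1, 1, 2, 3, 5, 8, 13, 21, 34].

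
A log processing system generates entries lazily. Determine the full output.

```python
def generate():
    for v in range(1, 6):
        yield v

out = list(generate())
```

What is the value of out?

Step 1: The generator yields each value from range(1, 6).
Step 2: list() consumes all yields: [1, 2, 3, 4, 5].
Therefore out = [1, 2, 3, 4, 5].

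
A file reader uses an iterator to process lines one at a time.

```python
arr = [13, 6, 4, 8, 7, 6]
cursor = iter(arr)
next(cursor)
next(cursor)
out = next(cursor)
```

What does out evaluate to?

Step 1: Create iterator over [13, 6, 4, 8, 7, 6].
Step 2: next() consumes 13.
Step 3: next() consumes 6.
Step 4: next() returns 4.
Therefore out = 4.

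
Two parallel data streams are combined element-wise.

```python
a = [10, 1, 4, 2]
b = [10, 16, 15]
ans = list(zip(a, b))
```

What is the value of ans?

Step 1: zip stops at shortest (len(a)=4, len(b)=3):
  Index 0: (10, 10)
  Index 1: (1, 16)
  Index 2: (4, 15)
Step 2: Last element of a (2) has no pair, dropped.
Therefore ans = [(10, 10), (1, 16), (4, 15)].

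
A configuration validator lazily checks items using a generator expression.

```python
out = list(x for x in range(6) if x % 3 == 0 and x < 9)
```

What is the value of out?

Step 1: Filter range(6) where x % 3 == 0 and x < 9:
  x=0: both conditions met, included
  x=1: excluded (1 % 3 != 0)
  x=2: excluded (2 % 3 != 0)
  x=3: both conditions met, included
  x=4: excluded (4 % 3 != 0)
  x=5: excluded (5 % 3 != 0)
Therefore out = [0, 3].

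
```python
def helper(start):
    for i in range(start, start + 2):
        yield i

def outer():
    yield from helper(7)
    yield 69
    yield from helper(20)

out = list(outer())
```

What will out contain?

Step 1: outer() delegates to helper(7):
  yield 7
  yield 8
Step 2: yield 69
Step 3: Delegates to helper(20):
  yield 20
  yield 21
Therefore out = [7, 8, 69, 20, 21].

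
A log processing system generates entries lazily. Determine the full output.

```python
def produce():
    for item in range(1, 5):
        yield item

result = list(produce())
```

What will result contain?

Step 1: The generator yields each value from range(1, 5).
Step 2: list() consumes all yields: [1, 2, 3, 4].
Therefore result = [1, 2, 3, 4].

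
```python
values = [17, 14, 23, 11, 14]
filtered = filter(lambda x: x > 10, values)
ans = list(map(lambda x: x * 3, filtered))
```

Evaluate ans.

Step 1: Filter values for elements > 10:
  17: kept
  14: kept
  23: kept
  11: kept
  14: kept
Step 2: Map x * 3 on filtered [17, 14, 23, 11, 14]:
  17 -> 51
  14 -> 42
  23 -> 69
  11 -> 33
  14 -> 42
Therefore ans = [51, 42, 69, 33, 42].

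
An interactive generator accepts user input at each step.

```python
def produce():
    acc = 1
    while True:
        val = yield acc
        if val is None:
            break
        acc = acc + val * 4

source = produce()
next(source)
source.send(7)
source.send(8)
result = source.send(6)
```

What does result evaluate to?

Step 1: next() -> yield acc=1.
Step 2: send(7) -> val=7, acc = 1 + 7*4 = 29, yield 29.
Step 3: send(8) -> val=8, acc = 29 + 8*4 = 61, yield 61.
Step 4: send(6) -> val=6, acc = 61 + 6*4 = 85, yield 85.
Therefore result = 85.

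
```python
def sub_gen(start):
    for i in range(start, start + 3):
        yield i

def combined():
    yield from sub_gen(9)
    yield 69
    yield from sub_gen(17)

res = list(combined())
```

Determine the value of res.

Step 1: combined() delegates to sub_gen(9):
  yield 9
  yield 10
  yield 11
Step 2: yield 69
Step 3: Delegates to sub_gen(17):
  yield 17
  yield 18
  yield 19
Therefore res = [9, 10, 11, 69, 17, 18, 19].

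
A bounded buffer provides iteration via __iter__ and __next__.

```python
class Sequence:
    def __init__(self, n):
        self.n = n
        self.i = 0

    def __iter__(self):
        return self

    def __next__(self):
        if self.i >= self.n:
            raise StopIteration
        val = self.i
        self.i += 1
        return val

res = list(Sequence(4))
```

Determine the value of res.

Step 1: Sequence(4) creates an iterator counting 0 to 3.
Step 2: list() consumes all values: [0, 1, 2, 3].
Therefore res = [0, 1, 2, 3].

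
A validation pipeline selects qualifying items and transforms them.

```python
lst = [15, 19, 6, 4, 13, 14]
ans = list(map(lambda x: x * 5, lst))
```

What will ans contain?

Step 1: Apply lambda x: x * 5 to each element:
  15 -> 75
  19 -> 95
  6 -> 30
  4 -> 20
  13 -> 65
  14 -> 70
Therefore ans = [75, 95, 30, 20, 65, 70].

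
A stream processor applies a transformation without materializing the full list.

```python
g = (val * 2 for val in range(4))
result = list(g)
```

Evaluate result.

Step 1: For each val in range(4), compute val*2:
  val=0: 0*2 = 0
  val=1: 1*2 = 2
  val=2: 2*2 = 4
  val=3: 3*2 = 6
Therefore result = [0, 2, 4, 6].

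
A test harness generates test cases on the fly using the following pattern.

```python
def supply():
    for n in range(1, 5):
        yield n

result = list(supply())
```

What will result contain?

Step 1: The generator yields each value from range(1, 5).
Step 2: list() consumes all yields: [1, 2, 3, 4].
Therefore result = [1, 2, 3, 4].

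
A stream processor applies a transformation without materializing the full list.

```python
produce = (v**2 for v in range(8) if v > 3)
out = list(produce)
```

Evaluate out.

Step 1: For range(8), keep v > 3, then square:
  v=0: 0 <= 3, excluded
  v=1: 1 <= 3, excluded
  v=2: 2 <= 3, excluded
  v=3: 3 <= 3, excluded
  v=4: 4 > 3, yield 4**2 = 16
  v=5: 5 > 3, yield 5**2 = 25
  v=6: 6 > 3, yield 6**2 = 36
  v=7: 7 > 3, yield 7**2 = 49
Therefore out = [16, 25, 36, 49].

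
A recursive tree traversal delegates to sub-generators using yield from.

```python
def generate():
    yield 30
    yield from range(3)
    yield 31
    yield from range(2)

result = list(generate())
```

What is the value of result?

Step 1: Trace yields in order:
  yield 30
  yield 0
  yield 1
  yield 2
  yield 31
  yield 0
  yield 1
Therefore result = [30, 0, 1, 2, 31, 0, 1].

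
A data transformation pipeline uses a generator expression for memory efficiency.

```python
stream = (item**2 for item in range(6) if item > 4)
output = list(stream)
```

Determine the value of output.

Step 1: For range(6), keep item > 4, then square:
  item=0: 0 <= 4, excluded
  item=1: 1 <= 4, excluded
  item=2: 2 <= 4, excluded
  item=3: 3 <= 4, excluded
  item=4: 4 <= 4, excluded
  item=5: 5 > 4, yield 5**2 = 25
Therefore output = [25].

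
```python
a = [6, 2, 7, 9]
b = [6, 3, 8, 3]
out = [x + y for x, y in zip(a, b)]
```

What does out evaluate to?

Step 1: Add corresponding elements:
  6 + 6 = 12
  2 + 3 = 5
  7 + 8 = 15
  9 + 3 = 12
Therefore out = [12, 5, 15, 12].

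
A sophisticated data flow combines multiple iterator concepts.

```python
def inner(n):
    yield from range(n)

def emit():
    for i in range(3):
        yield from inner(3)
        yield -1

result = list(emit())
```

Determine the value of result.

Step 1: For each i in range(3):
  i=0: yield from inner(3) -> [0, 1, 2], then yield -1
  i=1: yield from inner(3) -> [0, 1, 2], then yield -1
  i=2: yield from inner(3) -> [0, 1, 2], then yield -1
Therefore result = [0, 1, 2, -1, 0, 1, 2, -1, 0, 1, 2, -1].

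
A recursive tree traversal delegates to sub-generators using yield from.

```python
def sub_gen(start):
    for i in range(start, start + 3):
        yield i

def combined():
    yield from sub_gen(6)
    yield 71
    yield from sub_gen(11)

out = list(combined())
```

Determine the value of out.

Step 1: combined() delegates to sub_gen(6):
  yield 6
  yield 7
  yield 8
Step 2: yield 71
Step 3: Delegates to sub_gen(11):
  yield 11
  yield 12
  yield 13
Therefore out = [6, 7, 8, 71, 11, 12, 13].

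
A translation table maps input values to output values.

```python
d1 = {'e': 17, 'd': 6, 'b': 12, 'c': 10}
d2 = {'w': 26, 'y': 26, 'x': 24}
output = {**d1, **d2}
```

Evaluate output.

Step 1: Merge d1 and d2 (d2 values override on key conflicts).
Step 2: d1 has keys ['e', 'd', 'b', 'c'], d2 has keys ['w', 'y', 'x'].
Therefore output = {'e': 17, 'd': 6, 'b': 12, 'c': 10, 'w': 26, 'y': 26, 'x': 24}.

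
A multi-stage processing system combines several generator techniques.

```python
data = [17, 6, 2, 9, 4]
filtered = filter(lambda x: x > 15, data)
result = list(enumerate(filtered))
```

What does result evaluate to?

Step 1: Filter [17, 6, 2, 9, 4] for > 15: [17].
Step 2: enumerate re-indexes from 0: [(0, 17)].
Therefore result = [(0, 17)].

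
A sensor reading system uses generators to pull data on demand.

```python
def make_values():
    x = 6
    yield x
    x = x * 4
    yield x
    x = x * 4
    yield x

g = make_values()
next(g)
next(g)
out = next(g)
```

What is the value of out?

Step 1: Trace through generator execution:
  Yield 1: x starts at 6, yield 6
  Yield 2: x = 6 * 4 = 24, yield 24
  Yield 3: x = 24 * 4 = 96, yield 96
Step 2: First next() gets 6, second next() gets the second value, third next() yields 96.
Therefore out = 96.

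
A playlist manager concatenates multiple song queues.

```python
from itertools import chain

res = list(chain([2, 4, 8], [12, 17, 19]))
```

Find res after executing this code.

Step 1: chain() concatenates iterables: [2, 4, 8] + [12, 17, 19].
Therefore res = [2, 4, 8, 12, 17, 19].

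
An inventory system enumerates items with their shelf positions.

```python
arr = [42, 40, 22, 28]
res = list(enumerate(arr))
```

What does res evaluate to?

Step 1: enumerate pairs each element with its index:
  (0, 42)
  (1, 40)
  (2, 22)
  (3, 28)
Therefore res = [(0, 42), (1, 40), (2, 22), (3, 28)].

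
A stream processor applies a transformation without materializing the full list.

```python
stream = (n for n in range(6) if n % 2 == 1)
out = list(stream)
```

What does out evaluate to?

Step 1: Filter range(6) keeping only odd values:
  n=0: even, excluded
  n=1: odd, included
  n=2: even, excluded
  n=3: odd, included
  n=4: even, excluded
  n=5: odd, included
Therefore out = [1, 3, 5].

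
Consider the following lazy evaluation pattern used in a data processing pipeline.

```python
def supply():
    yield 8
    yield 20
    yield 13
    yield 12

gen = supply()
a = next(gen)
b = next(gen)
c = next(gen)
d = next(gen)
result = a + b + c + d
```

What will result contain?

Step 1: Create generator and consume all values:
  a = next(gen) = 8
  b = next(gen) = 20
  c = next(gen) = 13
  d = next(gen) = 12
Step 2: result = 8 + 20 + 13 + 12 = 53.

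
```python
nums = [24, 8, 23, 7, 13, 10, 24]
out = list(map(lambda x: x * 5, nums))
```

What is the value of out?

Step 1: Apply lambda x: x * 5 to each element:
  24 -> 120
  8 -> 40
  23 -> 115
  7 -> 35
  13 -> 65
  10 -> 50
  24 -> 120
Therefore out = [120, 40, 115, 35, 65, 50, 120].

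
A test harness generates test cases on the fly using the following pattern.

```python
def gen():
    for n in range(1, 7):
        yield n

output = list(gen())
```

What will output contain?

Step 1: The generator yields each value from range(1, 7).
Step 2: list() consumes all yields: [1, 2, 3, 4, 5, 6].
Therefore output = [1, 2, 3, 4, 5, 6].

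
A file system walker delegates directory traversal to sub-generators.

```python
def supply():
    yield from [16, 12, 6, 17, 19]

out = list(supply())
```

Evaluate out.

Step 1: yield from delegates to the iterable, yielding each element.
Step 2: Collected values: [16, 12, 6, 17, 19].
Therefore out = [16, 12, 6, 17, 19].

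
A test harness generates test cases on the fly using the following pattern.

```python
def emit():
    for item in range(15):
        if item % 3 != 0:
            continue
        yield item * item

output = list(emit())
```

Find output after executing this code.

Step 1: Only yield item**2 when item is divisible by 3:
  item=0: 0 % 3 == 0, yield 0**2 = 0
  item=3: 3 % 3 == 0, yield 3**2 = 9
  item=6: 6 % 3 == 0, yield 6**2 = 36
  item=9: 9 % 3 == 0, yield 9**2 = 81
  item=12: 12 % 3 == 0, yield 12**2 = 144
Therefore output = [0, 9, 36, 81, 144].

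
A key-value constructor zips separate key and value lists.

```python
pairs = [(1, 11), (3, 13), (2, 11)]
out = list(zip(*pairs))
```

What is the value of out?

Step 1: zip(*pairs) transposes: unzips [(1, 11), (3, 13), (2, 11)] into separate sequences.
Step 2: First elements: (1, 3, 2), second elements: (11, 13, 11).
Therefore out = [(1, 3, 2), (11, 13, 11)].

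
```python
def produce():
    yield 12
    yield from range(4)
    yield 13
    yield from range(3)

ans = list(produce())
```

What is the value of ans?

Step 1: Trace yields in order:
  yield 12
  yield 0
  yield 1
  yield 2
  yield 3
  yield 13
  yield 0
  yield 1
  yield 2
Therefore ans = [12, 0, 1, 2, 3, 13, 0, 1, 2].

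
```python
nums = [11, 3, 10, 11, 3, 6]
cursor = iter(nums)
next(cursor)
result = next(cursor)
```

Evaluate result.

Step 1: Create iterator over [11, 3, 10, 11, 3, 6].
Step 2: next() consumes 11.
Step 3: next() returns 3.
Therefore result = 3.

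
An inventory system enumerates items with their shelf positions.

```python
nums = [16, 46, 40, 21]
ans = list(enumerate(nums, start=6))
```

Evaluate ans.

Step 1: enumerate with start=6:
  (6, 16)
  (7, 46)
  (8, 40)
  (9, 21)
Therefore ans = [(6, 16), (7, 46), (8, 40), (9, 21)].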